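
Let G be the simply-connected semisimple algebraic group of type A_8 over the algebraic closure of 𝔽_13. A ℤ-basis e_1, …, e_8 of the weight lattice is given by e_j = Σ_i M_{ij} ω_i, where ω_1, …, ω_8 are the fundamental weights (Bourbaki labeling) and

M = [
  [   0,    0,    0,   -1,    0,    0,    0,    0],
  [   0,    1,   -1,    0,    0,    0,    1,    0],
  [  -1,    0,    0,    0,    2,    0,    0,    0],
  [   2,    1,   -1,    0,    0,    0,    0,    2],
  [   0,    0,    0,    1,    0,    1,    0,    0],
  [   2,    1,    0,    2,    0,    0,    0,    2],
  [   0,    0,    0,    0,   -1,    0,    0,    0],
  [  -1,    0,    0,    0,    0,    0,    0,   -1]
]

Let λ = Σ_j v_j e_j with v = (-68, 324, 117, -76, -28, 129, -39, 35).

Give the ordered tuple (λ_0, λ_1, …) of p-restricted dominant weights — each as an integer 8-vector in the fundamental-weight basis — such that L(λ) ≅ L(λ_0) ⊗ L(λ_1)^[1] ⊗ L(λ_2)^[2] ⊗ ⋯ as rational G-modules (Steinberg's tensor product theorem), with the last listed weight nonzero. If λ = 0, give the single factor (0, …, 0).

((11, 12, 12, 11, 1, 2, 2, 7), (5, 12, 0, 10, 4, 8, 2, 2))

Converting to the ω-basis (c_i = row i of M dotted with v = (-68, 324, 117, -76, -28, 129, -39, 35)):
  c_1 = 0*-68 + 0*324 + 0*117 + -1*-76 + 0*-28 + 0*129 + 0*-39 + 0*35 = 76
  c_2 = 0*-68 + 1*324 + -1*117 + 0*-76 + 0*-28 + 0*129 + 1*-39 + 0*35 = 168
  c_3 = -1*-68 + 0*324 + 0*117 + 0*-76 + 2*-28 + 0*129 + 0*-39 + 0*35 = 12
  c_4 = 2*-68 + 1*324 + -1*117 + 0*-76 + 0*-28 + 0*129 + 0*-39 + 2*35 = 141
  c_5 = 0*-68 + 0*324 + 0*117 + 1*-76 + 0*-28 + 1*129 + 0*-39 + 0*35 = 53
  c_6 = 2*-68 + 1*324 + 0*117 + 2*-76 + 0*-28 + 0*129 + 0*-39 + 2*35 = 106
  c_7 = 0*-68 + 0*324 + 0*117 + 0*-76 + -1*-28 + 0*129 + 0*-39 + 0*35 = 28
  c_8 = -1*-68 + 0*324 + 0*117 + 0*-76 + 0*-28 + 0*129 + 0*-39 + -1*35 = 33
Base-13 expansion of each c_i:
  c_1 = 76 = 11·13^0 + 5·13^1
  c_2 = 168 = 12·13^0 + 12·13^1
  c_3 = 12 = 12·13^0
  c_4 = 141 = 11·13^0 + 10·13^1
  c_5 = 53 = 1·13^0 + 4·13^1
  c_6 = 106 = 2·13^0 + 8·13^1
  c_7 = 28 = 2·13^0 + 2·13^1
  c_8 = 33 = 7·13^0 + 2·13^1
p-restricted factor λ_0 = (11, 12, 12, 11, 1, 2, 2, 7)
p-restricted factor λ_1 = (5, 12, 0, 10, 4, 8, 2, 2)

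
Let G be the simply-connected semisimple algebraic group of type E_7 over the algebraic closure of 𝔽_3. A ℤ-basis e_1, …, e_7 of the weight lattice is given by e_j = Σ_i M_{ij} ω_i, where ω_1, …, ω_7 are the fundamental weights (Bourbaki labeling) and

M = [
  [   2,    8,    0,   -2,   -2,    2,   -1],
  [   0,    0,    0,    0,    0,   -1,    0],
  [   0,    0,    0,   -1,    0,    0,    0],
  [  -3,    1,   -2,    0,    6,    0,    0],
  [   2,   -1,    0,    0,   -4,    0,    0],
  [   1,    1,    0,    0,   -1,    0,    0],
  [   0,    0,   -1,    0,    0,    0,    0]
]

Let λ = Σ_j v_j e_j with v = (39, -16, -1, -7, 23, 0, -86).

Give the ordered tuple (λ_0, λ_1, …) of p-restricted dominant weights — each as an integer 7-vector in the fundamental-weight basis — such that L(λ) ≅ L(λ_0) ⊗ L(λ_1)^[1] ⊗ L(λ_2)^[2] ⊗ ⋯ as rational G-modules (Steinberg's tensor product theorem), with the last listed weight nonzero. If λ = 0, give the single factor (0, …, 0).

ω-coordinates c = M·v, v = (39, -16, -1, -7, 23, 0, -86):
  c_1 = (2)·(39) + (8)·(-16) + (0)·(-1) + (-2)·(-7) + (-2)·(23) + (2)·(0) + (-1)·(-86) = 4
  c_2 = (0)·(39) + (0)·(-16) + (0)·(-1) + (0)·(-7) + (0)·(23) + (-1)·(0) + (0)·(-86) = 0
  c_3 = (0)·(39) + (0)·(-16) + (0)·(-1) + (-1)·(-7) + (0)·(23) + (0)·(0) + (0)·(-86) = 7
  c_4 = (-3)·(39) + (1)·(-16) + (-2)·(-1) + (0)·(-7) + (6)·(23) + (0)·(0) + (0)·(-86) = 7
  c_5 = (2)·(39) + (-1)·(-16) + (0)·(-1) + (0)·(-7) + (-4)·(23) + (0)·(0) + (0)·(-86) = 2
  c_6 = (1)·(39) + (1)·(-16) + (0)·(-1) + (0)·(-7) + (-1)·(23) + (0)·(0) + (0)·(-86) = 0
  c_7 = (0)·(39) + (0)·(-16) + (-1)·(-1) + (0)·(-7) + (0)·(23) + (0)·(0) + (0)·(-86) = 1
p = 3; digits c_i = Σ_j d_{ij}·3^j, 0 ≤ d_{ij} < 3:
  c_1 = 4 = 1·3^0 + 1·3^1
  c_2 = 0
  c_3 = 7 = 1·3^0 + 2·3^1
  c_4 = 7 = 1·3^0 + 2·3^1
  c_5 = 2 = 2·3^0
  c_6 = 0
  c_7 = 1 = 1·3^0
p-restricted factor λ_0 = (1, 0, 1, 1, 2, 0, 1)
p-restricted factor λ_1 = (1, 0, 2, 2, 0, 0, 0)

((1, 0, 1, 1, 2, 0, 1), (1, 0, 2, 2, 0, 0, 0))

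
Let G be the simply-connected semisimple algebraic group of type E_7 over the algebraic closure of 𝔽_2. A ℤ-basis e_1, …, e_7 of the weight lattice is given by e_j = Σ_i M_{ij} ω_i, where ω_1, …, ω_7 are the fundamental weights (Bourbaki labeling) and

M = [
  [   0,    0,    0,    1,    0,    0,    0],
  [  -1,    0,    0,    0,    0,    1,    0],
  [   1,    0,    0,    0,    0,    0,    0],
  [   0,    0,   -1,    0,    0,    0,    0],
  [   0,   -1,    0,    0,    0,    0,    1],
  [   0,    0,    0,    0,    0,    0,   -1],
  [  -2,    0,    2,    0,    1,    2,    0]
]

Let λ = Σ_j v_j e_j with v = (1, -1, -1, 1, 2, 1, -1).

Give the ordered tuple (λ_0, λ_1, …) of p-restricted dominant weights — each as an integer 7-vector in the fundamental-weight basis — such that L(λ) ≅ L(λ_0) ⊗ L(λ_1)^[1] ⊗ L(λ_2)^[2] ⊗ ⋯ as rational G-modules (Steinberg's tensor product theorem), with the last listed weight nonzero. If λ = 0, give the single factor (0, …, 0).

((1, 0, 1, 1, 0, 1, 0),)

Converting to the ω-basis (c_i = row i of M dotted with v = (1, -1, -1, 1, 2, 1, -1)):
  c_1 = (0)·(1) + (0)·(-1) + (0)·(-1) + (1)·(1) + (0)·(2) + (0)·(1) + (0)·(-1) = 1
  c_2 = (-1)·(1) + (0)·(-1) + (0)·(-1) + (0)·(1) + (0)·(2) + (1)·(1) + (0)·(-1) = 0
  c_3 = (1)·(1) + (0)·(-1) + (0)·(-1) + (0)·(1) + (0)·(2) + (0)·(1) + (0)·(-1) = 1
  c_4 = (0)·(1) + (0)·(-1) + (-1)·(-1) + (0)·(1) + (0)·(2) + (0)·(1) + (0)·(-1) = 1
  c_5 = (0)·(1) + (-1)·(-1) + (0)·(-1) + (0)·(1) + (0)·(2) + (0)·(1) + (1)·(-1) = 0
  c_6 = (0)·(1) + (0)·(-1) + (0)·(-1) + (0)·(1) + (0)·(2) + (0)·(1) + (-1)·(-1) = 1
  c_7 = (-2)·(1) + (0)·(-1) + (2)·(-1) + (0)·(1) + (1)·(2) + (2)·(1) + (0)·(-1) = 0
p = 2; digits c_i = Σ_j d_{ij}·2^j, 0 ≤ d_{ij} < 2:
  c_1 = 1 = 1·2^0
  c_2 = 0
  c_3 = 1 = 1·2^0
  c_4 = 1 = 1·2^0
  c_5 = 0
  c_6 = 1 = 1·2^0
  c_7 = 0
λ_0 = (1, 0, 1, 1, 0, 1, 0)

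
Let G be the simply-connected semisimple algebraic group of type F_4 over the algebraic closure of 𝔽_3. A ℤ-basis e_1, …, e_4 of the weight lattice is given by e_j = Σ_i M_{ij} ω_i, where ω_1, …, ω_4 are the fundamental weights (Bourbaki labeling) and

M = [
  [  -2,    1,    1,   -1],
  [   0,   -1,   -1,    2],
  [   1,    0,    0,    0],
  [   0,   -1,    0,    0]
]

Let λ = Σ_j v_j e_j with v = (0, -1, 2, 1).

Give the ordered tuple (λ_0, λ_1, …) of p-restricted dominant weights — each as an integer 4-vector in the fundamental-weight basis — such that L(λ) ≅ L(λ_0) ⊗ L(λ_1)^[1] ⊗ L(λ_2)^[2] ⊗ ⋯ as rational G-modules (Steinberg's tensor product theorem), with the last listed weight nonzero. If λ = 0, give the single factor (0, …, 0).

In the fundamental-weight basis, λ has coordinates c = M·v (v = (0, -1, 2, 1)):
  c_1 = (-2)·(0) + (1)·(-1) + (1)·(2) + (-1)·(1) = 0
  c_2 = (0)·(0) + (-1)·(-1) + (-1)·(2) + (2)·(1) = 1
  c_3 = (1)·(0) + (0)·(-1) + (0)·(2) + (0)·(1) = 0
  c_4 = (0)·(0) + (-1)·(-1) + (0)·(2) + (0)·(1) = 1
p = 3; digits c_i = Σ_j d_{ij}·3^j, 0 ≤ d_{ij} < 3:
  c_1 = 0
  c_2 = 1 = 1·3^0
  c_3 = 0
  c_4 = 1 = 1·3^0
λ_0 = (0, 1, 0, 1)

((0, 1, 0, 1),)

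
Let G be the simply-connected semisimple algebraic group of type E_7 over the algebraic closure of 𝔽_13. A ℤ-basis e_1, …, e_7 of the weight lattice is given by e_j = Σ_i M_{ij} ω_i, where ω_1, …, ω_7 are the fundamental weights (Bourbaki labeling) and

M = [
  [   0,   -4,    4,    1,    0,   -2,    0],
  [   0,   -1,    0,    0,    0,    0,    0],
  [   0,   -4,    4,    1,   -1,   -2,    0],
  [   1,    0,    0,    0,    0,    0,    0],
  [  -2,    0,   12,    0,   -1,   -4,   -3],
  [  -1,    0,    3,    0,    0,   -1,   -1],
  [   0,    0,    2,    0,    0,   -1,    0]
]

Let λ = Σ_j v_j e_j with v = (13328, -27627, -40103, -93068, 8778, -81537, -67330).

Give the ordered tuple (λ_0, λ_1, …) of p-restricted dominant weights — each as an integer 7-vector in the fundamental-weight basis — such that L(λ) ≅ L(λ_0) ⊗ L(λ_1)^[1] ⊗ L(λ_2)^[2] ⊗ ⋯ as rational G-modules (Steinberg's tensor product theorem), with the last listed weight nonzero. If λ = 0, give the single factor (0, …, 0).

Compute c_i = Σ_j M_{ij} v_j with v = (13328, -27627, -40103, -93068, 8778, -81537, -67330):
  c_1 = 0*13328 + -4*-27627 + 4*-40103 + 1*-93068 + 0*8778 + -2*-81537 + 0*-67330 = 20102
  c_2 = 0*13328 + -1*-27627 + 0*-40103 + 0*-93068 + 0*8778 + 0*-81537 + 0*-67330 = 27627
  c_3 = 0*13328 + -4*-27627 + 4*-40103 + 1*-93068 + -1*8778 + -2*-81537 + 0*-67330 = 11324
  c_4 = 1*13328 + 0*-27627 + 0*-40103 + 0*-93068 + 0*8778 + 0*-81537 + 0*-67330 = 13328
  c_5 = -2*13328 + 0*-27627 + 12*-40103 + 0*-93068 + -1*8778 + -4*-81537 + -3*-67330 = 11468
  c_6 = -1*13328 + 0*-27627 + 3*-40103 + 0*-93068 + 0*8778 + -1*-81537 + -1*-67330 = 15230
  c_7 = 0*13328 + 0*-27627 + 2*-40103 + 0*-93068 + 0*8778 + -1*-81537 + 0*-67330 = 1331
p = 13; digits c_i = Σ_j d_{ij}·13^j, 0 ≤ d_{ij} < 13:
  c_1 = 20102 = 4·13^0 + 12·13^1 + 1·13^2 + 9·13^3
  c_2 = 27627 = 2·13^0 + 6·13^1 + 7·13^2 + 12·13^3
  c_3 = 11324 = 1·13^0 + 0·13^1 + 2·13^2 + 5·13^3
  c_4 = 13328 = 3·13^0 + 11·13^1 + 0·13^2 + 6·13^3
  c_5 = 11468 = 2·13^0 + 11·13^1 + 2·13^2 + 5·13^3
  c_6 = 15230 = 7·13^0 + 1·13^1 + 12·13^2 + 6·13^3
  c_7 = 1331 = 5·13^0 + 11·13^1 + 7·13^2
p-restricted factor λ_0 = (4, 2, 1, 3, 2, 7, 5)
p-restricted factor λ_1 = (12, 6, 0, 11, 11, 1, 11)
p-restricted factor λ_2 = (1, 7, 2, 0, 2, 12, 7)
p-restricted factor λ_3 = (9, 12, 5, 6, 5, 6, 0)

((4, 2, 1, 3, 2, 7, 5), (12, 6, 0, 11, 11, 1, 11), (1, 7, 2, 0, 2, 12, 7), (9, 12, 5, 6, 5, 6, 0))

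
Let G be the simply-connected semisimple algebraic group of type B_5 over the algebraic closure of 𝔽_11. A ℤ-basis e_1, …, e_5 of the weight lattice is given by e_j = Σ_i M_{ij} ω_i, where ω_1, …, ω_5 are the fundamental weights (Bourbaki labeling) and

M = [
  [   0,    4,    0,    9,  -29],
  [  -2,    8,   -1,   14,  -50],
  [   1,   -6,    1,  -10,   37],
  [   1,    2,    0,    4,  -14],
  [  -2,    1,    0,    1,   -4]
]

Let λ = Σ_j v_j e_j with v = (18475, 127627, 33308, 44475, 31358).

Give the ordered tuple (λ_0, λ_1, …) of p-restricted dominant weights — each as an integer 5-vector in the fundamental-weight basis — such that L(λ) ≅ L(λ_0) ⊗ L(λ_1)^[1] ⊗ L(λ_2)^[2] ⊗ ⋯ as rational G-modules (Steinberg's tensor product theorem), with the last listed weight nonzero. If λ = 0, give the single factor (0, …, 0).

In the fundamental-weight basis, λ has coordinates c = M·v (v = (18475, 127627, 33308, 44475, 31358)):
  c_1 = 0*18475 + 4*127627 + 0*33308 + 9*44475 + -29*31358 = 1401
  c_2 = -2*18475 + 8*127627 + -1*33308 + 14*44475 + -50*31358 = 5508
  c_3 = 1*18475 + -6*127627 + 1*33308 + -10*44475 + 37*31358 = 1517
  c_4 = 1*18475 + 2*127627 + 0*33308 + 4*44475 + -14*31358 = 12617
  c_5 = -2*18475 + 1*127627 + 0*33308 + 1*44475 + -4*31358 = 9720
Expand coordinatewise in base 11:
  c_1 = 1401 = 4·11^0 + 6·11^1 + 0·11^2 + 1·11^3
  c_2 = 5508 = 8·11^0 + 5·11^1 + 1·11^2 + 4·11^3
  c_3 = 1517 = 10·11^0 + 5·11^1 + 1·11^2 + 1·11^3
  c_4 = 12617 = 0·11^0 + 3·11^1 + 5·11^2 + 9·11^3
  c_5 = 9720 = 7·11^0 + 3·11^1 + 3·11^2 + 7·11^3
Factor λ_0 = (4, 8, 10, 0, 7)
Factor λ_1 = (6, 5, 5, 3, 3)
Factor λ_2 = (0, 1, 1, 5, 3)
Factor λ_3 = (1, 4, 1, 9, 7)

((4, 8, 10, 0, 7), (6, 5, 5, 3, 3), (0, 1, 1, 5, 3), (1, 4, 1, 9, 7))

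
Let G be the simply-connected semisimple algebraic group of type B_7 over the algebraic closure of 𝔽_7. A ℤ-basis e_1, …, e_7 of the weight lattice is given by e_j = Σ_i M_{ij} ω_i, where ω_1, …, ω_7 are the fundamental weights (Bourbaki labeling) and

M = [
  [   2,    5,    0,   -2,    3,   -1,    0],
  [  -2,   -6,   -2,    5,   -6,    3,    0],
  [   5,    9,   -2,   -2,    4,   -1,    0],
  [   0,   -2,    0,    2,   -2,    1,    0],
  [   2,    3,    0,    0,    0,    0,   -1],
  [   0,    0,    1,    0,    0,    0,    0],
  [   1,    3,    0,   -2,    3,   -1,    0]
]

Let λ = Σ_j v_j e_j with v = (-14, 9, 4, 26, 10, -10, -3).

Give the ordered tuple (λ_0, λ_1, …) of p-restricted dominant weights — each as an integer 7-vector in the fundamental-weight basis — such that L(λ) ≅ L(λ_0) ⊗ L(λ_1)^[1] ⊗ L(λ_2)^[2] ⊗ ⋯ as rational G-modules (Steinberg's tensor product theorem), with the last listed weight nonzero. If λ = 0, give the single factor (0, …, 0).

In the fundamental-weight basis, λ has coordinates c = M·v (v = (-14, 9, 4, 26, 10, -10, -3)):
  c_1 = 2*-14 + 5*9 + 0*4 + -2*26 + 3*10 + -1*-10 + 0*-3 = 5
  c_2 = -2*-14 + -6*9 + -2*4 + 5*26 + -6*10 + 3*-10 + 0*-3 = 6
  c_3 = 5*-14 + 9*9 + -2*4 + -2*26 + 4*10 + -1*-10 + 0*-3 = 1
  c_4 = 0*-14 + -2*9 + 0*4 + 2*26 + -2*10 + 1*-10 + 0*-3 = 4
  c_5 = 2*-14 + 3*9 + 0*4 + 0*26 + 0*10 + 0*-10 + -1*-3 = 2
  c_6 = 0*-14 + 0*9 + 1*4 + 0*26 + 0*10 + 0*-10 + 0*-3 = 4
  c_7 = 1*-14 + 3*9 + 0*4 + -2*26 + 3*10 + -1*-10 + 0*-3 = 1
Writing each c_i in base p = 7:
  c_1 = 5 = 5·7^0
  c_2 = 6 = 6·7^0
  c_3 = 1 = 1·7^0
  c_4 = 4 = 4·7^0
  c_5 = 2 = 2·7^0
  c_6 = 4 = 4·7^0
  c_7 = 1 = 1·7^0
Factor λ_0 = (5, 6, 1, 4, 2, 4, 1)

((5, 6, 1, 4, 2, 4, 1),)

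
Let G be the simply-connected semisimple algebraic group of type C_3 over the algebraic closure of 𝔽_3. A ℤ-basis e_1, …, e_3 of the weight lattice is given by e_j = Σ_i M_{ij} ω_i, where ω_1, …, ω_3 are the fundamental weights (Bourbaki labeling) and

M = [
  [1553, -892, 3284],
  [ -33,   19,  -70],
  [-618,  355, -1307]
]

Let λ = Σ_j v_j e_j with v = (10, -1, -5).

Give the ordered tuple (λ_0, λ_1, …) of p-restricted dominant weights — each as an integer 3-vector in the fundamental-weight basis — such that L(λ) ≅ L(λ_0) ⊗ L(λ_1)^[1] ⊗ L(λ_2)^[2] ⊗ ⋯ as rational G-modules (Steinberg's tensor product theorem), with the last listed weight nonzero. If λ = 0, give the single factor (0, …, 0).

((2, 1, 0),)

Change of basis e → ω: c = M·v where v = (10, -1, -5):
  c_1 = (1553)·(10) + (-892)·(-1) + (3284)·(-5) = 2
  c_2 = (-33)·(10) + (19)·(-1) + (-70)·(-5) = 1
  c_3 = (-618)·(10) + (355)·(-1) + (-1307)·(-5) = 0
Writing each c_i in base p = 3:
  c_1 = 2 = 2·3^0
  c_2 = 1 = 1·3^0
  c_3 = 0
λ_0 = (2, 1, 0)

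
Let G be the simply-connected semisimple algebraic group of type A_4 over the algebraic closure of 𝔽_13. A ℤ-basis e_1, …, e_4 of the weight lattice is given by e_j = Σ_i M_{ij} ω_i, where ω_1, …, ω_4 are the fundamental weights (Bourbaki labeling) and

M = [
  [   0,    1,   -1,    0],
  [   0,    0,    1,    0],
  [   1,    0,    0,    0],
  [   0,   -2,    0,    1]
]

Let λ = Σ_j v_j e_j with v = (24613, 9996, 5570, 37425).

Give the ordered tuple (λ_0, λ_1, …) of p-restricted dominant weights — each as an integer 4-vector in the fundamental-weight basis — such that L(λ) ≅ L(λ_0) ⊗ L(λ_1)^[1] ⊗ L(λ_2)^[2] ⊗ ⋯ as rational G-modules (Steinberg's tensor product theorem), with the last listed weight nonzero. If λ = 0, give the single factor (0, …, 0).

ω-coordinates c = M·v, v = (24613, 9996, 5570, 37425):
  c_1 = 0*24613 + 1*9996 + -1*5570 + 0*37425 = 4426
  c_2 = 0*24613 + 0*9996 + 1*5570 + 0*37425 = 5570
  c_3 = 1*24613 + 0*9996 + 0*5570 + 0*37425 = 24613
  c_4 = 0*24613 + -2*9996 + 0*5570 + 1*37425 = 17433
Writing each c_i in base p = 13:
  c_1 = 4426 = 6·13^0 + 2·13^1 + 0·13^2 + 2·13^3
  c_2 = 5570 = 6·13^0 + 12·13^1 + 6·13^2 + 2·13^3
  c_3 = 24613 = 4·13^0 + 8·13^1 + 2·13^2 + 11·13^3
  c_4 = 17433 = 0·13^0 + 2·13^1 + 12·13^2 + 7·13^3
p-restricted factor λ_0 = (6, 6, 4, 0)
p-restricted factor λ_1 = (2, 12, 8, 2)
p-restricted factor λ_2 = (0, 6, 2, 12)
p-restricted factor λ_3 = (2, 2, 11, 7)

((6, 6, 4, 0), (2, 12, 8, 2), (0, 6, 2, 12), (2, 2, 11, 7))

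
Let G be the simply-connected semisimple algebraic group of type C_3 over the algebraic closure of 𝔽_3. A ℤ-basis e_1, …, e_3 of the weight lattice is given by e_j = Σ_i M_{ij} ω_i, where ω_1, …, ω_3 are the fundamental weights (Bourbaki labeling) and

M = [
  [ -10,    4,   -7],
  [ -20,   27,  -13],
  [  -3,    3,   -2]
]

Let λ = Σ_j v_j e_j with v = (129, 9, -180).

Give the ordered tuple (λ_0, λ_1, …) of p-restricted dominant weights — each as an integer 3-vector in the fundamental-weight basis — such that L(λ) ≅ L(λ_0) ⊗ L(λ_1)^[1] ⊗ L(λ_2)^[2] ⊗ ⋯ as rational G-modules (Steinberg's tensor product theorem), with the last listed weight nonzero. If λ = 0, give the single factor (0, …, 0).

ω-coordinates c = M·v, v = (129, 9, -180):
  c_1 = (-10)·(129) + (4)·(9) + (-7)·(-180) = 6
  c_2 = (-20)·(129) + (27)·(9) + (-13)·(-180) = 3
  c_3 = (-3)·(129) + (3)·(9) + (-2)·(-180) = 0
Base-3 expansion of each c_i:
  c_1 = 6 = 0·3^0 + 2·3^1
  c_2 = 3 = 0·3^0 + 1·3^1
  c_3 = 0
Factor λ_0 = (0, 0, 0)
Factor λ_1 = (2, 1, 0)

((0, 0, 0), (2, 1, 0))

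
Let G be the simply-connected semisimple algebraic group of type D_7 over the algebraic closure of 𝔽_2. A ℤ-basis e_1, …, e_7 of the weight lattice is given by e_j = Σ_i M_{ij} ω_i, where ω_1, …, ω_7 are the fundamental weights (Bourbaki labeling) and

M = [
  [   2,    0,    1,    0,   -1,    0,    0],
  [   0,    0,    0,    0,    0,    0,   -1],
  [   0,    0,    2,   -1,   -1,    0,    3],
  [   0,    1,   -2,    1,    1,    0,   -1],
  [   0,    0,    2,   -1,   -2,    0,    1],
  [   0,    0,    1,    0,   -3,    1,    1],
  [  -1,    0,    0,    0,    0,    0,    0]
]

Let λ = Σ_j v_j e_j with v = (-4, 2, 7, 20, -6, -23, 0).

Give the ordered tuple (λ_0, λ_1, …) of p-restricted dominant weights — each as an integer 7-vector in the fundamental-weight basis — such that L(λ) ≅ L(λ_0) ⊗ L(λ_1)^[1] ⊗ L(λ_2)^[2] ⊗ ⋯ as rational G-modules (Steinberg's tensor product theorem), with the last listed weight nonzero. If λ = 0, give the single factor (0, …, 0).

ω-coordinates c = M·v, v = (-4, 2, 7, 20, -6, -23, 0):
  c_1 = 2*-4 + 0*2 + 1*7 + 0*20 + -1*-6 + 0*-23 + 0*0 = 5
  c_2 = 0*-4 + 0*2 + 0*7 + 0*20 + 0*-6 + 0*-23 + -1*0 = 0
  c_3 = 0*-4 + 0*2 + 2*7 + -1*20 + -1*-6 + 0*-23 + 3*0 = 0
  c_4 = 0*-4 + 1*2 + -2*7 + 1*20 + 1*-6 + 0*-23 + -1*0 = 2
  c_5 = 0*-4 + 0*2 + 2*7 + -1*20 + -2*-6 + 0*-23 + 1*0 = 6
  c_6 = 0*-4 + 0*2 + 1*7 + 0*20 + -3*-6 + 1*-23 + 1*0 = 2
  c_7 = -1*-4 + 0*2 + 0*7 + 0*20 + 0*-6 + 0*-23 + 0*0 = 4
Base-2 expansion of each c_i:
  c_1 = 5 = 1·2^0 + 0·2^1 + 1·2^2
  c_2 = 0
  c_3 = 0
  c_4 = 2 = 0·2^0 + 1·2^1
  c_5 = 6 = 0·2^0 + 1·2^1 + 1·2^2
  c_6 = 2 = 0·2^0 + 1·2^1
  c_7 = 4 = 0·2^0 + 0·2^1 + 1·2^2
p-restricted factor λ_0 = (1, 0, 0, 0, 0, 0, 0)
p-restricted factor λ_1 = (0, 0, 0, 1, 1, 1, 0)
p-restricted factor λ_2 = (1, 0, 0, 0, 1, 0, 1)

((1, 0, 0, 0, 0, 0, 0), (0, 0, 0, 1, 1, 1, 0), (1, 0, 0, 0, 1, 0, 1))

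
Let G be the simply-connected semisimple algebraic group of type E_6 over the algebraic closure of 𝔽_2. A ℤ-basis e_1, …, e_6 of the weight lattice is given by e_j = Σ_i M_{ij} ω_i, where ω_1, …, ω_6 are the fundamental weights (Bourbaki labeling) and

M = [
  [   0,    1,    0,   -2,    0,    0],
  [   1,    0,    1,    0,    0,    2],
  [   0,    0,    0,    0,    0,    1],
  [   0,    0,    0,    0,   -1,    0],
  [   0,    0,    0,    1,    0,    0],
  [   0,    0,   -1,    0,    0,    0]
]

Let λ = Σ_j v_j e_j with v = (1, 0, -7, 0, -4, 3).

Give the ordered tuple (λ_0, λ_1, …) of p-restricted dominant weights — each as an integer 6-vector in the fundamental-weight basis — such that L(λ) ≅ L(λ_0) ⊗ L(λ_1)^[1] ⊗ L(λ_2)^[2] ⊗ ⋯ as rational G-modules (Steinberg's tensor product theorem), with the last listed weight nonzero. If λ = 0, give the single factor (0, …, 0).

ω-coordinates c = M·v, v = (1, 0, -7, 0, -4, 3):
  c_1 = (0)·(1) + (1)·(0) + (0)·(-7) + (-2)·(0) + (0)·(-4) + (0)·(3) = 0
  c_2 = (1)·(1) + (0)·(0) + (1)·(-7) + (0)·(0) + (0)·(-4) + (2)·(3) = 0
  c_3 = (0)·(1) + (0)·(0) + (0)·(-7) + (0)·(0) + (0)·(-4) + (1)·(3) = 3
  c_4 = (0)·(1) + (0)·(0) + (0)·(-7) + (0)·(0) + (-1)·(-4) + (0)·(3) = 4
  c_5 = (0)·(1) + (0)·(0) + (0)·(-7) + (1)·(0) + (0)·(-4) + (0)·(3) = 0
  c_6 = (0)·(1) + (0)·(0) + (-1)·(-7) + (0)·(0) + (0)·(-4) + (0)·(3) = 7
Base-2 expansion of each c_i:
  c_1 = 0
  c_2 = 0
  c_3 = 3 = 1·2^0 + 1·2^1
  c_4 = 4 = 0·2^0 + 0·2^1 + 1·2^2
  c_5 = 0
  c_6 = 7 = 1·2^0 + 1·2^1 + 1·2^2
Factor λ_0 = (0, 0, 1, 0, 0, 1)
Factor λ_1 = (0, 0, 1, 0, 0, 1)
Factor λ_2 = (0, 0, 0, 1, 0, 1)

((0, 0, 1, 0, 0, 1), (0, 0, 1, 0, 0, 1), (0, 0, 0, 1, 0, 1))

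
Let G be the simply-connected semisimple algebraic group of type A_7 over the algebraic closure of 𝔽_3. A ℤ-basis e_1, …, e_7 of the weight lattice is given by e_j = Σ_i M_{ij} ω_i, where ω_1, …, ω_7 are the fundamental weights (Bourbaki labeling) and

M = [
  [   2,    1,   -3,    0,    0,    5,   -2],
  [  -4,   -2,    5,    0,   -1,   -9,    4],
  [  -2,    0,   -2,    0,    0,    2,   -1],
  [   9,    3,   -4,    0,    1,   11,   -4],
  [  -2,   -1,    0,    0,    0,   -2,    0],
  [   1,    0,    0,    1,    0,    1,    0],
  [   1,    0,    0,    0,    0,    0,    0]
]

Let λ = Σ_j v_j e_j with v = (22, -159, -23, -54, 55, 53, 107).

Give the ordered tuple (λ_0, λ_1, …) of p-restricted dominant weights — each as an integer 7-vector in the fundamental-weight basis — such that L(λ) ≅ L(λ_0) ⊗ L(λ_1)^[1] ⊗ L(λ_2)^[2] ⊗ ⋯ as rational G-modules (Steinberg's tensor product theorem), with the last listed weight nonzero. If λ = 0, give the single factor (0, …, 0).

((2, 2, 1, 2, 0, 0, 1), (1, 0, 0, 1, 0, 1, 1), (0, 1, 0, 2, 1, 2, 2))

Change of basis e → ω: c = M·v where v = (22, -159, -23, -54, 55, 53, 107):
  c_1 = (2)·(22) + (1)·(-159) + (-3)·(-23) + (0)·(-54) + (0)·(55) + (5)·(53) + (-2)·(107) = 5
  c_2 = (-4)·(22) + (-2)·(-159) + (5)·(-23) + (0)·(-54) + (-1)·(55) + (-9)·(53) + (4)·(107) = 11
  c_3 = (-2)·(22) + (0)·(-159) + (-2)·(-23) + (0)·(-54) + (0)·(55) + (2)·(53) + (-1)·(107) = 1
  c_4 = (9)·(22) + (3)·(-159) + (-4)·(-23) + (0)·(-54) + (1)·(55) + (11)·(53) + (-4)·(107) = 23
  c_5 = (-2)·(22) + (-1)·(-159) + (0)·(-23) + (0)·(-54) + (0)·(55) + (-2)·(53) + (0)·(107) = 9
  c_6 = (1)·(22) + (0)·(-159) + (0)·(-23) + (1)·(-54) + (0)·(55) + (1)·(53) + (0)·(107) = 21
  c_7 = (1)·(22) + (0)·(-159) + (0)·(-23) + (0)·(-54) + (0)·(55) + (0)·(53) + (0)·(107) = 22
Base-3 expansion of each c_i:
  c_1 = 5 = 2·3^0 + 1·3^1
  c_2 = 11 = 2·3^0 + 0·3^1 + 1·3^2
  c_3 = 1 = 1·3^0
  c_4 = 23 = 2·3^0 + 1·3^1 + 2·3^2
  c_5 = 9 = 0·3^0 + 0·3^1 + 1·3^2
  c_6 = 21 = 0·3^0 + 1·3^1 + 2·3^2
  c_7 = 22 = 1·3^0 + 1·3^1 + 2·3^2
λ_0 = (2, 2, 1, 2, 0, 0, 1)
λ_1 = (1, 0, 0, 1, 0, 1, 1)
λ_2 = (0, 1, 0, 2, 1, 2, 2)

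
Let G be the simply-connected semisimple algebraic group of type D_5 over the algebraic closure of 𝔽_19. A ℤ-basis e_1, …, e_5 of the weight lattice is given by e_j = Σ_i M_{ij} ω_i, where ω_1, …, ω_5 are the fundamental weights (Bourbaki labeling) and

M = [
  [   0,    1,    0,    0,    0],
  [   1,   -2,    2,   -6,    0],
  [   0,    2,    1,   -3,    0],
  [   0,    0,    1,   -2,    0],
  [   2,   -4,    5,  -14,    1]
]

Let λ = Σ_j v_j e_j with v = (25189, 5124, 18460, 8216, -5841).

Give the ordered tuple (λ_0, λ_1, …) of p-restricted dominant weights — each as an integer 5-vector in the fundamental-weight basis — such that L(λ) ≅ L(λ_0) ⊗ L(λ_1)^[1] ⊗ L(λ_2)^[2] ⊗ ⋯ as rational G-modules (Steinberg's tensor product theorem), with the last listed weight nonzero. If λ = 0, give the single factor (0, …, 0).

In the fundamental-weight basis, λ has coordinates c = M·v (v = (25189, 5124, 18460, 8216, -5841)):
  c_1 = (0)·(25189) + (1)·(5124) + (0)·(18460) + (0)·(8216) + (0)·(-5841) = 5124
  c_2 = (1)·(25189) + (-2)·(5124) + (2)·(18460) + (-6)·(8216) + (0)·(-5841) = 2565
  c_3 = (0)·(25189) + (2)·(5124) + (1)·(18460) + (-3)·(8216) + (0)·(-5841) = 4060
  c_4 = (0)·(25189) + (0)·(5124) + (1)·(18460) + (-2)·(8216) + (0)·(-5841) = 2028
  c_5 = (2)·(25189) + (-4)·(5124) + (5)·(18460) + (-14)·(8216) + (1)·(-5841) = 1317
Base-19 expansion of each c_i:
  c_1 = 5124 = 13·19^0 + 3·19^1 + 14·19^2
  c_2 = 2565 = 0·19^0 + 2·19^1 + 7·19^2
  c_3 = 4060 = 13·19^0 + 4·19^1 + 11·19^2
  c_4 = 2028 = 14·19^0 + 11·19^1 + 5·19^2
  c_5 = 1317 = 6·19^0 + 12·19^1 + 3·19^2
λ_0 = (13, 0, 13, 14, 6)
λ_1 = (3, 2, 4, 11, 12)
λ_2 = (14, 7, 11, 5, 3)

((13, 0, 13, 14, 6), (3, 2, 4, 11, 12), (14, 7, 11, 5, 3))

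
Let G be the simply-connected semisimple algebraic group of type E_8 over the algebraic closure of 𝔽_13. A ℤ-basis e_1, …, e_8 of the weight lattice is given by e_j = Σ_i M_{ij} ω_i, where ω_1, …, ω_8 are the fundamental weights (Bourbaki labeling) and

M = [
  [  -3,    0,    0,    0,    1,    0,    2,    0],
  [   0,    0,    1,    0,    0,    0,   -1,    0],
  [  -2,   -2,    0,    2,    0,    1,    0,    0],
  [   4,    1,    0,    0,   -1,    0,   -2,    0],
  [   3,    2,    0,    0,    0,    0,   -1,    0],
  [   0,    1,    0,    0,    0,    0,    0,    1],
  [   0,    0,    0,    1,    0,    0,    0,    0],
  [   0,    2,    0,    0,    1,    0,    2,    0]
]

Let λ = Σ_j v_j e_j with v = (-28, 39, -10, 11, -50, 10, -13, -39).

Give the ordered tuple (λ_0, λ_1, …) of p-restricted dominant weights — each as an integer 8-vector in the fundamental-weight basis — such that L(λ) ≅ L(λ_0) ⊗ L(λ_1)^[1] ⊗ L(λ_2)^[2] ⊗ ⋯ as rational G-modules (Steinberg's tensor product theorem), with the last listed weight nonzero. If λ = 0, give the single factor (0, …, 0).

In the fundamental-weight basis, λ has coordinates c = M·v (v = (-28, 39, -10, 11, -50, 10, -13, -39)):
  c_1 = (-3)·(-28) + (0)·(39) + (0)·(-10) + (0)·(11) + (1)·(-50) + (0)·(10) + (2)·(-13) + (0)·(-39) = 8
  c_2 = (0)·(-28) + (0)·(39) + (1)·(-10) + (0)·(11) + (0)·(-50) + (0)·(10) + (-1)·(-13) + (0)·(-39) = 3
  c_3 = (-2)·(-28) + (-2)·(39) + (0)·(-10) + (2)·(11) + (0)·(-50) + (1)·(10) + (0)·(-13) + (0)·(-39) = 10
  c_4 = (4)·(-28) + (1)·(39) + (0)·(-10) + (0)·(11) + (-1)·(-50) + (0)·(10) + (-2)·(-13) + (0)·(-39) = 3
  c_5 = (3)·(-28) + (2)·(39) + (0)·(-10) + (0)·(11) + (0)·(-50) + (0)·(10) + (-1)·(-13) + (0)·(-39) = 7
  c_6 = (0)·(-28) + (1)·(39) + (0)·(-10) + (0)·(11) + (0)·(-50) + (0)·(10) + (0)·(-13) + (1)·(-39) = 0
  c_7 = (0)·(-28) + (0)·(39) + (0)·(-10) + (1)·(11) + (0)·(-50) + (0)·(10) + (0)·(-13) + (0)·(-39) = 11
  c_8 = (0)·(-28) + (2)·(39) + (0)·(-10) + (0)·(11) + (1)·(-50) + (0)·(10) + (2)·(-13) + (0)·(-39) = 2
Base-13 expansion of each c_i:
  c_1 = 8 = 8·13^0
  c_2 = 3 = 3·13^0
  c_3 = 10 = 10·13^0
  c_4 = 3 = 3·13^0
  c_5 = 7 = 7·13^0
  c_6 = 0
  c_7 = 11 = 11·13^0
  c_8 = 2 = 2·13^0
λ_0 = (8, 3, 10, 3, 7, 0, 11, 2)

((8, 3, 10, 3, 7, 0, 11, 2),)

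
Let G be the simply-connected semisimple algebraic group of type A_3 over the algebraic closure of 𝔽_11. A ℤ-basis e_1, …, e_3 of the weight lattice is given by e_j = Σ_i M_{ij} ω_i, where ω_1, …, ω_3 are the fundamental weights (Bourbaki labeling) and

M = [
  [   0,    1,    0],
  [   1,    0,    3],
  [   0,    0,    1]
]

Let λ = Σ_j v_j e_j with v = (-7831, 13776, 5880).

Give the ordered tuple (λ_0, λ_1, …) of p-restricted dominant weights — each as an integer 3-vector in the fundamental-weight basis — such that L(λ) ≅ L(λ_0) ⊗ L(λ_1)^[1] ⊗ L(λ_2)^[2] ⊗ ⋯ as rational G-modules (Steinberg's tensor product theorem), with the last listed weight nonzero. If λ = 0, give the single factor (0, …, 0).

((4, 8, 6), (9, 0, 6), (3, 4, 4), (10, 7, 4))

Converting to the ω-basis (c_i = row i of M dotted with v = (-7831, 13776, 5880)):
  c_1 = (0)·(-7831) + (1)·(13776) + (0)·(5880) = 13776
  c_2 = (1)·(-7831) + (0)·(13776) + (3)·(5880) = 9809
  c_3 = (0)·(-7831) + (0)·(13776) + (1)·(5880) = 5880
Base-11 expansion of each c_i:
  c_1 = 13776 = 4·11^0 + 9·11^1 + 3·11^2 + 10·11^3
  c_2 = 9809 = 8·11^0 + 0·11^1 + 4·11^2 + 7·11^3
  c_3 = 5880 = 6·11^0 + 6·11^1 + 4·11^2 + 4·11^3
Factor λ_0 = (4, 8, 6)
Factor λ_1 = (9, 0, 6)
Factor λ_2 = (3, 4, 4)
Factor λ_3 = (10, 7, 4)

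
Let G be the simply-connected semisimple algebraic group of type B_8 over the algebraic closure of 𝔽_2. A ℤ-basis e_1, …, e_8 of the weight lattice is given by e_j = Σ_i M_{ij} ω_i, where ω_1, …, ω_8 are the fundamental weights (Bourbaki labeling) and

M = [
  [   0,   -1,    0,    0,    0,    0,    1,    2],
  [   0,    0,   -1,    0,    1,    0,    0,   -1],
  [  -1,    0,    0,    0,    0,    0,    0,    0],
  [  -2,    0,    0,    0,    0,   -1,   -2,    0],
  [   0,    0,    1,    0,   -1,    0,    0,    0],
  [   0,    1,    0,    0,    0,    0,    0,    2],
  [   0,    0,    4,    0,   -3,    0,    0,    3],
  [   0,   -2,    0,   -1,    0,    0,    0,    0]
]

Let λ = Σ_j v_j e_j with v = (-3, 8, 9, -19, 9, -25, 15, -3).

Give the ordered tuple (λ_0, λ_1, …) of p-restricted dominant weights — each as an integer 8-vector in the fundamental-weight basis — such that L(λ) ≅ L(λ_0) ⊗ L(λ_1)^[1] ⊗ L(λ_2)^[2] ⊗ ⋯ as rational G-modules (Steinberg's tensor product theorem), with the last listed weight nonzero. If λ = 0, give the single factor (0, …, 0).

((1, 1, 1, 1, 0, 0, 0, 1), (0, 1, 1, 0, 0, 1, 0, 1))

Compute c_i = Σ_j M_{ij} v_j with v = (-3, 8, 9, -19, 9, -25, 15, -3):
  c_1 = (0)·(-3) + (-1)·(8) + (0)·(9) + (0)·(-19) + (0)·(9) + (0)·(-25) + (1)·(15) + (2)·(-3) = 1
  c_2 = (0)·(-3) + (0)·(8) + (-1)·(9) + (0)·(-19) + (1)·(9) + (0)·(-25) + (0)·(15) + (-1)·(-3) = 3
  c_3 = (-1)·(-3) + (0)·(8) + (0)·(9) + (0)·(-19) + (0)·(9) + (0)·(-25) + (0)·(15) + (0)·(-3) = 3
  c_4 = (-2)·(-3) + (0)·(8) + (0)·(9) + (0)·(-19) + (0)·(9) + (-1)·(-25) + (-2)·(15) + (0)·(-3) = 1
  c_5 = (0)·(-3) + (0)·(8) + (1)·(9) + (0)·(-19) + (-1)·(9) + (0)·(-25) + (0)·(15) + (0)·(-3) = 0
  c_6 = (0)·(-3) + (1)·(8) + (0)·(9) + (0)·(-19) + (0)·(9) + (0)·(-25) + (0)·(15) + (2)·(-3) = 2
  c_7 = (0)·(-3) + (0)·(8) + (4)·(9) + (0)·(-19) + (-3)·(9) + (0)·(-25) + (0)·(15) + (3)·(-3) = 0
  c_8 = (0)·(-3) + (-2)·(8) + (0)·(9) + (-1)·(-19) + (0)·(9) + (0)·(-25) + (0)·(15) + (0)·(-3) = 3
Writing each c_i in base p = 2:
  c_1 = 1 = 1·2^0
  c_2 = 3 = 1·2^0 + 1·2^1
  c_3 = 3 = 1·2^0 + 1·2^1
  c_4 = 1 = 1·2^0
  c_5 = 0
  c_6 = 2 = 0·2^0 + 1·2^1
  c_7 = 0
  c_8 = 3 = 1·2^0 + 1·2^1
λ_0 = (1, 1, 1, 1, 0, 0, 0, 1)
λ_1 = (0, 1, 1, 0, 0, 1, 0, 1)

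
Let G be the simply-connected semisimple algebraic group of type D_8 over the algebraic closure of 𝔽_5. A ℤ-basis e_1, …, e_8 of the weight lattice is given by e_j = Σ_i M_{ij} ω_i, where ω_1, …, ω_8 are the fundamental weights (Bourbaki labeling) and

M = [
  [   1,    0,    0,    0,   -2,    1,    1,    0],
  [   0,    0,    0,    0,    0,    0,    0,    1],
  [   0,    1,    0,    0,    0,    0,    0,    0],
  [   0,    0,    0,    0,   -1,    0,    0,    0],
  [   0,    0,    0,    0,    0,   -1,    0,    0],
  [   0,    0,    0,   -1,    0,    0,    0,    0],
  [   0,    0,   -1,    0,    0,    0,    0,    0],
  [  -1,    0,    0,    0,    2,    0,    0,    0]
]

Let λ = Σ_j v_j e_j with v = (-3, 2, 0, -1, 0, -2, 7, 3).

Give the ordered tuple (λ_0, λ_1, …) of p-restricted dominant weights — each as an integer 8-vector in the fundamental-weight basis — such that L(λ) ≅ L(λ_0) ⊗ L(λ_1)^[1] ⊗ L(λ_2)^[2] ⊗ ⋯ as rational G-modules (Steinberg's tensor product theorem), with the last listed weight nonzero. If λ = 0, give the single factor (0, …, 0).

((2, 3, 2, 0, 2, 1, 0, 3),)

Compute c_i = Σ_j M_{ij} v_j with v = (-3, 2, 0, -1, 0, -2, 7, 3):
  c_1 = (1)·(-3) + 0·2 + 0·0 + (0)·(-1) + (-2)·(0) + (1)·(-2) + 1·7 + 0·3 = 2
  c_2 = (0)·(-3) + 0·2 + 0·0 + (0)·(-1) + 0·0 + (0)·(-2) + 0·7 + 1·3 = 3
  c_3 = (0)·(-3) + 1·2 + 0·0 + (0)·(-1) + 0·0 + (0)·(-2) + 0·7 + 0·3 = 2
  c_4 = (0)·(-3) + 0·2 + 0·0 + (0)·(-1) + (-1)·(0) + (0)·(-2) + 0·7 + 0·3 = 0
  c_5 = (0)·(-3) + 0·2 + 0·0 + (0)·(-1) + 0·0 + (-1)·(-2) + 0·7 + 0·3 = 2
  c_6 = (0)·(-3) + 0·2 + 0·0 + (-1)·(-1) + 0·0 + (0)·(-2) + 0·7 + 0·3 = 1
  c_7 = (0)·(-3) + 0·2 + (-1)·(0) + (0)·(-1) + 0·0 + (0)·(-2) + 0·7 + 0·3 = 0
  c_8 = (-1)·(-3) + 0·2 + 0·0 + (0)·(-1) + 2·0 + (0)·(-2) + 0·7 + 0·3 = 3
Writing each c_i in base p = 5:
  c_1 = 2 = 2·5^0
  c_2 = 3 = 3·5^0
  c_3 = 2 = 2·5^0
  c_4 = 0
  c_5 = 2 = 2·5^0
  c_6 = 1 = 1·5^0
  c_7 = 0
  c_8 = 3 = 3·5^0
λ_0 = (2, 3, 2, 0, 2, 1, 0, 3)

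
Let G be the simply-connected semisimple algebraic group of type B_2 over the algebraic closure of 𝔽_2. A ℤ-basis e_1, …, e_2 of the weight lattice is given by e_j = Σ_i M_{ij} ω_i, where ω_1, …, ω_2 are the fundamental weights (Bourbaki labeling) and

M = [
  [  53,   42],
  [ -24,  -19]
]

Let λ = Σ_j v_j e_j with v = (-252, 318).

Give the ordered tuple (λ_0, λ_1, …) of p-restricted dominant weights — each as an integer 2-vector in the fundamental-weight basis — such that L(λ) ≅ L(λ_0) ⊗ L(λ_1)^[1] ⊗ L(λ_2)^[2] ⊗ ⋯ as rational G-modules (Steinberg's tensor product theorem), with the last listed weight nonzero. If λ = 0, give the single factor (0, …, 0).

((0, 0), (0, 1), (0, 1))

In the fundamental-weight basis, λ has coordinates c = M·v (v = (-252, 318)):
  c_1 = (53)·(-252) + (42)·(318) = 0
  c_2 = (-24)·(-252) + (-19)·(318) = 6
Writing each c_i in base p = 2:
  c_1 = 0
  c_2 = 6 = 0·2^0 + 1·2^1 + 1·2^2
p-restricted factor λ_0 = (0, 0)
p-restricted factor λ_1 = (0, 1)
p-restricted factor λ_2 = (0, 1)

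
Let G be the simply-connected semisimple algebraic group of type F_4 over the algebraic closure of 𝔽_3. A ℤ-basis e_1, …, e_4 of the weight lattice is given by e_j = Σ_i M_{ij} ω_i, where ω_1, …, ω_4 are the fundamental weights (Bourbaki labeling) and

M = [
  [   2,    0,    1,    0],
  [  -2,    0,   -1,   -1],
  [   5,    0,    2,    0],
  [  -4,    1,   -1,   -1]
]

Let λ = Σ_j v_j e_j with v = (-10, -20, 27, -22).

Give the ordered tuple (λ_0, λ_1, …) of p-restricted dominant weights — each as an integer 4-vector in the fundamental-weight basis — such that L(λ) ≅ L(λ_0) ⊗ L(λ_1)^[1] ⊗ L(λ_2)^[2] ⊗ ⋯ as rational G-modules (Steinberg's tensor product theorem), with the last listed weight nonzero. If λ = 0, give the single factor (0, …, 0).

In the fundamental-weight basis, λ has coordinates c = M·v (v = (-10, -20, 27, -22)):
  c_1 = (2)·(-10) + (0)·(-20) + (1)·(27) + (0)·(-22) = 7
  c_2 = (-2)·(-10) + (0)·(-20) + (-1)·(27) + (-1)·(-22) = 15
  c_3 = (5)·(-10) + (0)·(-20) + (2)·(27) + (0)·(-22) = 4
  c_4 = (-4)·(-10) + (1)·(-20) + (-1)·(27) + (-1)·(-22) = 15
Expand coordinatewise in base 3:
  c_1 = 7 = 1·3^0 + 2·3^1
  c_2 = 15 = 0·3^0 + 2·3^1 + 1·3^2
  c_3 = 4 = 1·3^0 + 1·3^1
  c_4 = 15 = 0·3^0 + 2·3^1 + 1·3^2
p-restricted factor λ_0 = (1, 0, 1, 0)
p-restricted factor λ_1 = (2, 2, 1, 2)
p-restricted factor λ_2 = (0, 1, 0, 1)

((1, 0, 1, 0), (2, 2, 1, 2), (0, 1, 0, 1))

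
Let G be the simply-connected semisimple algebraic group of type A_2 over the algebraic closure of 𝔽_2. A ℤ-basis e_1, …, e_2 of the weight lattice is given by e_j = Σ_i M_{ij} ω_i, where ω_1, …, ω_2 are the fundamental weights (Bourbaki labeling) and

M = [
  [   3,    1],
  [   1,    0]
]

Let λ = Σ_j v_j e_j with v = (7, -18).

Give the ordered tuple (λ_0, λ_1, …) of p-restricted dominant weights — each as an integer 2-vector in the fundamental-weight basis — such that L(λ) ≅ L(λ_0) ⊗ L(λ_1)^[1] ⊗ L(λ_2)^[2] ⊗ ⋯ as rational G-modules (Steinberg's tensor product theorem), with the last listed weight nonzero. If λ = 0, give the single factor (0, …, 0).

((1, 1), (1, 1), (0, 1))

Compute c_i = Σ_j M_{ij} v_j with v = (7, -18):
  c_1 = 3·7 + (1)·(-18) = 3
  c_2 = 1·7 + (0)·(-18) = 7
Expand coordinatewise in base 2:
  c_1 = 3 = 1·2^0 + 1·2^1
  c_2 = 7 = 1·2^0 + 1·2^1 + 1·2^2
Factor λ_0 = (1, 1)
Factor λ_1 = (1, 1)
Factor λ_2 = (0, 1)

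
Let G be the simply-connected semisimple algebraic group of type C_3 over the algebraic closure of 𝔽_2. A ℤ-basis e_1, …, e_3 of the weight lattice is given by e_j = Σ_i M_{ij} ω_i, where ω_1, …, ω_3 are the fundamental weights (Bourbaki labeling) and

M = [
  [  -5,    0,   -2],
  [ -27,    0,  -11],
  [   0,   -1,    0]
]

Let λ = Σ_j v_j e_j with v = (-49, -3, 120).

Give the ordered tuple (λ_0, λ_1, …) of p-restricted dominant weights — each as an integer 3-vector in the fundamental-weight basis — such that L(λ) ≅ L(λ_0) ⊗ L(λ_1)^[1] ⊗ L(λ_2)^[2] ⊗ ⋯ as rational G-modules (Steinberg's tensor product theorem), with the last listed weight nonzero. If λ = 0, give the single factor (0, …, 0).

ω-coordinates c = M·v, v = (-49, -3, 120):
  c_1 = -5*-49 + 0*-3 + -2*120 = 5
  c_2 = -27*-49 + 0*-3 + -11*120 = 3
  c_3 = 0*-49 + -1*-3 + 0*120 = 3
Expand coordinatewise in base 2:
  c_1 = 5 = 1·2^0 + 0·2^1 + 1·2^2
  c_2 = 3 = 1·2^0 + 1·2^1
  c_3 = 3 = 1·2^0 + 1·2^1
Factor λ_0 = (1, 1, 1)
Factor λ_1 = (0, 1, 1)
Factor λ_2 = (1, 0, 0)

((1, 1, 1), (0, 1, 1), (1, 0, 0))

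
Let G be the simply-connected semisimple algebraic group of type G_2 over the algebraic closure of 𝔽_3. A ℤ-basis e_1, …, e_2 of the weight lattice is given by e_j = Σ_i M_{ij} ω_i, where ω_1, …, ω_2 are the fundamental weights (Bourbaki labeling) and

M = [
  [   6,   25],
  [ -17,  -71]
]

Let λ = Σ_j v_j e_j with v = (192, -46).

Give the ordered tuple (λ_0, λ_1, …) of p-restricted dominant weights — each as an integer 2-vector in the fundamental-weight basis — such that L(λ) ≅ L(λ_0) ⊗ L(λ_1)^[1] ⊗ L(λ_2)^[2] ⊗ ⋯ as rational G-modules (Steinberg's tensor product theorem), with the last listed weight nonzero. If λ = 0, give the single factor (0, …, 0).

((2, 2),)

ω-coordinates c = M·v, v = (192, -46):
  c_1 = 6·192 + (25)·(-46) = 2
  c_2 = (-17)·(192) + (-71)·(-46) = 2
Expand coordinatewise in base 3:
  c_1 = 2 = 2·3^0
  c_2 = 2 = 2·3^0
λ_0 = (2, 2)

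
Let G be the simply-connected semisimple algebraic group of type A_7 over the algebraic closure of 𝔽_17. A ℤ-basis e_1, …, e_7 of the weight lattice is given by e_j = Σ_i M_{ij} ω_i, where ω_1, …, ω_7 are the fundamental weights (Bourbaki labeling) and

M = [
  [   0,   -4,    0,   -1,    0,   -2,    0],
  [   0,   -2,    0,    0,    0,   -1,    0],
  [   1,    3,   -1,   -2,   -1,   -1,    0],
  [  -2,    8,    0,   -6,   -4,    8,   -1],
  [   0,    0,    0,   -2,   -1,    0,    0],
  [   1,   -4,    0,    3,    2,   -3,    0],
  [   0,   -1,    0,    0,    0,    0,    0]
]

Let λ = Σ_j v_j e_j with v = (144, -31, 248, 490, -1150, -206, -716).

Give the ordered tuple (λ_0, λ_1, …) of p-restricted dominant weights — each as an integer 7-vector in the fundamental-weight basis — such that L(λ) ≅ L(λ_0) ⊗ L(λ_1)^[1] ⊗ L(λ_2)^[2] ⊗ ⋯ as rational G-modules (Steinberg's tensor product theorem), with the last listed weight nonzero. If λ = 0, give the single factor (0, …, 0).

((12, 13, 9, 5, 0, 5, 14), (2, 15, 10, 11, 10, 3, 1))

In the fundamental-weight basis, λ has coordinates c = M·v (v = (144, -31, 248, 490, -1150, -206, -716)):
  c_1 = (0)·(144) + (-4)·(-31) + (0)·(248) + (-1)·(490) + (0)·(-1150) + (-2)·(-206) + (0)·(-716) = 46
  c_2 = (0)·(144) + (-2)·(-31) + (0)·(248) + (0)·(490) + (0)·(-1150) + (-1)·(-206) + (0)·(-716) = 268
  c_3 = (1)·(144) + (3)·(-31) + (-1)·(248) + (-2)·(490) + (-1)·(-1150) + (-1)·(-206) + (0)·(-716) = 179
  c_4 = (-2)·(144) + (8)·(-31) + (0)·(248) + (-6)·(490) + (-4)·(-1150) + (8)·(-206) + (-1)·(-716) = 192
  c_5 = (0)·(144) + (0)·(-31) + (0)·(248) + (-2)·(490) + (-1)·(-1150) + (0)·(-206) + (0)·(-716) = 170
  c_6 = (1)·(144) + (-4)·(-31) + (0)·(248) + (3)·(490) + (2)·(-1150) + (-3)·(-206) + (0)·(-716) = 56
  c_7 = (0)·(144) + (-1)·(-31) + (0)·(248) + (0)·(490) + (0)·(-1150) + (0)·(-206) + (0)·(-716) = 31
Writing each c_i in base p = 17:
  c_1 = 46 = 12·17^0 + 2·17^1
  c_2 = 268 = 13·17^0 + 15·17^1
  c_3 = 179 = 9·17^0 + 10·17^1
  c_4 = 192 = 5·17^0 + 11·17^1
  c_5 = 170 = 0·17^0 + 10·17^1
  c_6 = 56 = 5·17^0 + 3·17^1
  c_7 = 31 = 14·17^0 + 1·17^1
λ_0 = (12, 13, 9, 5, 0, 5, 14)
λ_1 = (2, 15, 10, 11, 10, 3, 1)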